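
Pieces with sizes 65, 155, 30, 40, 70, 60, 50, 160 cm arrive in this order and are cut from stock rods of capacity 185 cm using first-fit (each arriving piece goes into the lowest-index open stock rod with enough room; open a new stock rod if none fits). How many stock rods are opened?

  65 → stock rod 1 (new)  [load 65/185]
  155 → stock rod 2 (new)  [load 155/185]
  30 → stock rod 1  [load 95/185]
  40 → stock rod 1  [load 135/185]
  70 → stock rod 3 (new)  [load 70/185]
  60 → stock rod 3  [load 130/185]
  50 → stock rod 1  [load 185/185]
  160 → stock rod 4 (new)  [load 160/185]
4 stock rods opened.

4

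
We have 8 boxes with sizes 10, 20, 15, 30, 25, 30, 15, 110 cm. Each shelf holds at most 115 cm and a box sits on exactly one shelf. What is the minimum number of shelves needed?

Total = 110 + 30 + 30 + 25 + 20 + 15 + 15 + 10 = 255 cm.
Lower bound: ⌈255/115⌉ = 3 shelves.
A packing using 3 shelves:
  shelf 1: 110 = 110
  shelf 2: 30 + 30 + 25 + 20 + 10 = 115
  shelf 3: 15 + 15 = 30
This matches the lower bound, so 3 is optimal.

3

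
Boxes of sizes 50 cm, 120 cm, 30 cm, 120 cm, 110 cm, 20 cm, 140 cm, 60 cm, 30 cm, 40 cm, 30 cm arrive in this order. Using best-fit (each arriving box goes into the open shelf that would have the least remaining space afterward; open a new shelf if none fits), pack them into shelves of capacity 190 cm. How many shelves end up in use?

  50 → shelf 1 (new)  [load 50/190]
  120 → shelf 1  [load 170/190]
  30 → shelf 2 (new)  [load 30/190]
  120 → shelf 2  [load 150/190]
  110 → shelf 3 (new)  [load 110/190]
  20 → shelf 1  [load 190/190]
  140 → shelf 4 (new)  [load 140/190]
  60 → shelf 3  [load 170/190]
  30 → shelf 2  [load 180/190]
  40 → shelf 4  [load 180/190]
  30 → shelf 5 (new)  [load 30/190]
5 shelves opened.

5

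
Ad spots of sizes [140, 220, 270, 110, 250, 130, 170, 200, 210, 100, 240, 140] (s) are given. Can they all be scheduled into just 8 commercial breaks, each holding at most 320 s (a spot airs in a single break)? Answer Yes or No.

A valid assignment using 8 commercial breaks:
  break 1: 270 = 270
  break 2: 250 = 250
  break 3: 240 = 240
  break 4: 220 + 100 = 320
  break 5: 210 + 110 = 320
  break 6: 200 = 200
  break 7: 170 + 140 = 310
  break 8: 140 + 130 = 270
Every load is within 320 s, so 8 commercial breaks suffice.

Yes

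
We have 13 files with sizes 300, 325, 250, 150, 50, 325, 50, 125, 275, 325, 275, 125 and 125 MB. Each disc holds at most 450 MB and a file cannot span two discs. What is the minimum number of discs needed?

7

Total = 325 + 325 + 325 + 300 + 275 + 275 + 250 + 150 + 125 + 125 + 125 + 50 + 50 = 2700 MB.
Lower bound: ⌈2700/450⌉ = 6 discs.
Also, 7 files each exceed 225 MB, and no two of those can share a disc, so at least 7 discs are needed.
A packing using 7 discs:
  disc 1: 325 + 125 = 450
  disc 2: 325 + 125 = 450
  disc 3: 325 + 125 = 450
  disc 4: 300 + 150 = 450
  disc 5: 275 + 50 + 50 = 375
  disc 6: 275 = 275
  disc 7: 250 = 250
This matches the lower bound, so 7 is optimal.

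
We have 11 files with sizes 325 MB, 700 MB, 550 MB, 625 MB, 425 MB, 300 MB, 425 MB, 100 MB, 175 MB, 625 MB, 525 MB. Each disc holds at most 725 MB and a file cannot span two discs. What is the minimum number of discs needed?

8

Total = 700 + 625 + 625 + 550 + 525 + 425 + 425 + 325 + 300 + 175 + 100 = 4775 MB.
Lower bound: ⌈4775/725⌉ = 7 discs.
A packing using 8 discs:
  disc 1: 700 = 700
  disc 2: 625 + 100 = 725
  disc 3: 625 = 625
  disc 4: 550 + 175 = 725
  disc 5: 525 = 525
  disc 6: 425 + 300 = 725
  disc 7: 425 = 425
  disc 8: 325 = 325
No arrangement into 7 discs stays within capacity, so 8 is optimal.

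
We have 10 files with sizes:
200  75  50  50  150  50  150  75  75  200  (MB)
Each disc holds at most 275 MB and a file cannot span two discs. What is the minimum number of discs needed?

4

Total = 200 + 200 + 150 + 150 + 75 + 75 + 75 + 50 + 50 + 50 = 1075 MB.
Lower bound: ⌈1075/275⌉ = 4 discs.
A packing using 4 discs:
  disc 1: 200 + 75 = 275
  disc 2: 200 + 75 = 275
  disc 3: 150 + 75 + 50 = 275
  disc 4: 150 + 50 + 50 = 250
This matches the lower bound, so 4 is optimal.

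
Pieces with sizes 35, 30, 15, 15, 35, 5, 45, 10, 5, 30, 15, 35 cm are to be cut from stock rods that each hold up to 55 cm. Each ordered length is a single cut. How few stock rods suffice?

Total = 45 + 35 + 35 + 35 + 30 + 30 + 15 + 15 + 15 + 10 + 5 + 5 = 275 cm.
Lower bound: ⌈275/55⌉ = 5 stock rods.
Also, 6 pieces each exceed 55/2 cm, and no two of those can share a stock rod, so at least 6 stock rods are needed.
A packing using 6 stock rods:
  stock rod 1: 45 + 10 = 55
  stock rod 2: 35 + 15 + 5 = 55
  stock rod 3: 35 + 15 + 5 = 55
  stock rod 4: 35 + 15 = 50
  stock rod 5: 30 = 30
  stock rod 6: 30 = 30
This matches the lower bound, so 6 is optimal.

6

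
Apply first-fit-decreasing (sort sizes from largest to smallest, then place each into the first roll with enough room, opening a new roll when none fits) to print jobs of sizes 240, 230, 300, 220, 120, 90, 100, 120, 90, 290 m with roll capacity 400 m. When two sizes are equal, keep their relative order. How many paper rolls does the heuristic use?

5

Sorted descending: 300, 290, 240, 230, 220, 120, 120, 100, 90, 90.
  300 → roll 1 (new)  [load 300/400]
  290 → roll 2 (new)  [load 290/400]
  240 → roll 3 (new)  [load 240/400]
  230 → roll 4 (new)  [load 230/400]
  220 → roll 5 (new)  [load 220/400]
  120 → roll 3  [load 360/400]
  120 → roll 4  [load 350/400]
  100 → roll 1  [load 400/400]
  90 → roll 2  [load 380/400]
  90 → roll 5  [load 310/400]
5 paper rolls opened.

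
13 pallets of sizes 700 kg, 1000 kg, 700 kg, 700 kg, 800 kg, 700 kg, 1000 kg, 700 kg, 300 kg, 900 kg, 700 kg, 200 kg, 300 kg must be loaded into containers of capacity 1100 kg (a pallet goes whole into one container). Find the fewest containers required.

Total = 1000 + 1000 + 900 + 800 + 700 + 700 + 700 + 700 + 700 + 700 + 300 + 300 + 200 = 8700 kg.
Lower bound: ⌈8700/1100⌉ = 8 containers.
Also, 10 pallets each exceed 550 kg, and no two of those can share a container, so at least 10 containers are needed.
A packing using 10 containers:
  container 1: 1000 = 1000
  container 2: 1000 = 1000
  container 3: 900 + 200 = 1100
  container 4: 800 + 300 = 1100
  container 5: 700 + 300 = 1000
  container 6: 700 = 700
  container 7: 700 = 700
  container 8: 700 = 700
  container 9: 700 = 700
  container 10: 700 = 700
This matches the lower bound, so 10 is optimal.

10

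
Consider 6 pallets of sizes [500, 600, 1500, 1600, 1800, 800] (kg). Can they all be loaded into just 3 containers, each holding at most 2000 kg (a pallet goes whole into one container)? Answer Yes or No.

Total = 6800 kg; ⌈6800/2000⌉ = 4.
At least 4 containers are required, but only 3 are allowed.

No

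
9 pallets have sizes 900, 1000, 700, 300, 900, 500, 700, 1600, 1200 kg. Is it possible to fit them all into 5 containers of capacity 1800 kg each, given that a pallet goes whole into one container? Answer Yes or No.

A valid assignment using 5 containers:
  container 1: 1600 = 1600
  container 2: 1200 + 500 = 1700
  container 3: 1000 + 700 = 1700
  container 4: 900 + 900 = 1800
  container 5: 700 + 300 = 1000
Every load is within 1800 kg, so 5 containers suffice.

Yes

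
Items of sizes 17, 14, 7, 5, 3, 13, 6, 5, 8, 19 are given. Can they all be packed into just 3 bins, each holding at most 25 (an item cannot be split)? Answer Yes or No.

No

Total = 97; ⌈97/25⌉ = 4.
At least 4 bins are required, but only 3 are allowed.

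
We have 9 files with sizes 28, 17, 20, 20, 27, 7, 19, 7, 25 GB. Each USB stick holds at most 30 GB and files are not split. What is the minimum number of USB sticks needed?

7

Total = 28 + 27 + 25 + 20 + 20 + 19 + 17 + 7 + 7 = 170 GB.
Lower bound: ⌈170/30⌉ = 6 USB sticks.
Also, 7 files each exceed 15 GB, and no two of those can share a USB stick, so at least 7 USB sticks are needed.
A packing using 7 USB sticks:
  USB stick 1: 28 = 28
  USB stick 2: 27 = 27
  USB stick 3: 25 = 25
  USB stick 4: 20 + 7 = 27
  USB stick 5: 20 + 7 = 27
  USB stick 6: 19 = 19
  USB stick 7: 17 = 17
This matches the lower bound, so 7 is optimal.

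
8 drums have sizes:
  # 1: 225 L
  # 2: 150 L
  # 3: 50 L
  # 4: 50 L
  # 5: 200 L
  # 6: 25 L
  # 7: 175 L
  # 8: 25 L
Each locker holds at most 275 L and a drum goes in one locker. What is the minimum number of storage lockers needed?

Total = 225 + 200 + 175 + 150 + 50 + 50 + 25 + 25 = 900 L.
Lower bound: ⌈900/275⌉ = 4 storage lockers.
A packing using 4 storage lockers:
  locker 1: 225 + 50 = 275
  locker 2: 200 + 50 + 25 = 275
  locker 3: 175 + 25 = 200
  locker 4: 150 = 150
This matches the lower bound, so 4 is optimal.

4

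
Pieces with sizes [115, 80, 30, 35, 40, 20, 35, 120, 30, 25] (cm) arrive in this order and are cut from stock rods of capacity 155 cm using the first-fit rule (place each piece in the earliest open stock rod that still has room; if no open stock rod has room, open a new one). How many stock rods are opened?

4

  115 → stock rod 1 (new)  [load 115/155]
  80 → stock rod 2 (new)  [load 80/155]
  30 → stock rod 1  [load 145/155]
  35 → stock rod 2  [load 115/155]
  40 → stock rod 2  [load 155/155]
  20 → stock rod 3 (new)  [load 20/155]
  35 → stock rod 3  [load 55/155]
  120 → stock rod 4 (new)  [load 120/155]
  30 → stock rod 3  [load 85/155]
  25 → stock rod 3  [load 110/155]
4 stock rods opened.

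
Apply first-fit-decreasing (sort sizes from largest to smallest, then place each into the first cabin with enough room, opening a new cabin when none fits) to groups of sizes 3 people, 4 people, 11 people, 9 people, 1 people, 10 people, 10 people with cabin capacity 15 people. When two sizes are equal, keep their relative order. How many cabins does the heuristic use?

4

Sorted descending: 11, 10, 10, 9, 4, 3, 1.
  11 → cabin 1 (new)  [load 11/15]
  10 → cabin 2 (new)  [load 10/15]
  10 → cabin 3 (new)  [load 10/15]
  9 → cabin 4 (new)  [load 9/15]
  4 → cabin 1  [load 15/15]
  3 → cabin 2  [load 13/15]
  1 → cabin 2  [load 14/15]
4 cabins opened.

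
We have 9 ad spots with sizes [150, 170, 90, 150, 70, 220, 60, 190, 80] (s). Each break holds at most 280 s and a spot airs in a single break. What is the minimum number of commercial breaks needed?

5

Total = 220 + 190 + 170 + 150 + 150 + 90 + 80 + 70 + 60 = 1180 s.
Lower bound: ⌈1180/280⌉ = 5 commercial breaks.
A packing using 5 commercial breaks:
  break 1: 220 + 60 = 280
  break 2: 190 + 90 = 280
  break 3: 170 + 80 = 250
  break 4: 150 + 70 = 220
  break 5: 150 = 150
This matches the lower bound, so 5 is optimal.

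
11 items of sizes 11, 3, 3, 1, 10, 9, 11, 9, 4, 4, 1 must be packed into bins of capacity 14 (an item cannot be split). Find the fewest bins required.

Total = 11 + 11 + 10 + 9 + 9 + 4 + 4 + 3 + 3 + 1 + 1 = 66.
Lower bound: ⌈66/14⌉ = 5 bins.
A packing using 5 bins:
  bin 1: 11 + 3 = 14
  bin 2: 11 + 3 = 14
  bin 3: 10 + 4 = 14
  bin 4: 9 + 4 + 1 = 14
  bin 5: 9 + 1 = 10
This matches the lower bound, so 5 is optimal.

5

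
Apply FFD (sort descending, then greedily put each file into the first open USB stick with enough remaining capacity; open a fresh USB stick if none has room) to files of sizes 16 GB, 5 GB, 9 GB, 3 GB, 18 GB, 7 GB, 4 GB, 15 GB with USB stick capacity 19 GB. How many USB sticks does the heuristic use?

5

Sorted descending: 18, 16, 15, 9, 7, 5, 4, 3.
  18 → USB stick 1 (new)  [load 18/19]
  16 → USB stick 2 (new)  [load 16/19]
  15 → USB stick 3 (new)  [load 15/19]
  9 → USB stick 4 (new)  [load 9/19]
  7 → USB stick 4  [load 16/19]
  5 → USB stick 5 (new)  [load 5/19]
  4 → USB stick 3  [load 19/19]
  3 → USB stick 2  [load 19/19]
5 USB sticks opened.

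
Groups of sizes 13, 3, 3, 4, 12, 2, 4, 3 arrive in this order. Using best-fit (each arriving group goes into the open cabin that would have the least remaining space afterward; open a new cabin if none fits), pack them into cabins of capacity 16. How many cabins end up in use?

3

  13 → cabin 1 (new)  [load 13/16]
  3 → cabin 1  [load 16/16]
  3 → cabin 2 (new)  [load 3/16]
  4 → cabin 2  [load 7/16]
  12 → cabin 3 (new)  [load 12/16]
  2 → cabin 3  [load 14/16]
  4 → cabin 2  [load 11/16]
  3 → cabin 2  [load 14/16]
3 cabins opened.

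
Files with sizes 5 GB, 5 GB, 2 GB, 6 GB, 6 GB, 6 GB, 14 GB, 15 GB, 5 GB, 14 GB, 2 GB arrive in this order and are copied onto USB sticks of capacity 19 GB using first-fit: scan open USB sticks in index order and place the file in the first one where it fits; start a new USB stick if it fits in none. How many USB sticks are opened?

  5 → USB stick 1 (new)  [load 5/19]
  5 → USB stick 1  [load 10/19]
  2 → USB stick 1  [load 12/19]
  6 → USB stick 1  [load 18/19]
  6 → USB stick 2 (new)  [load 6/19]
  6 → USB stick 2  [load 12/19]
  14 → USB stick 3 (new)  [load 14/19]
  15 → USB stick 4 (new)  [load 15/19]
  5 → USB stick 2  [load 17/19]
  14 → USB stick 5 (new)  [load 14/19]
  2 → USB stick 2  [load 19/19]
5 USB sticks opened.

5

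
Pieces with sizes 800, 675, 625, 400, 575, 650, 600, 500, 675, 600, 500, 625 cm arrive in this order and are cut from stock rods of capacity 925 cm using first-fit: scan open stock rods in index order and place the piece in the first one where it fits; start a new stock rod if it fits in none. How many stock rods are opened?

  800 → stock rod 1 (new)  [load 800/925]
  675 → stock rod 2 (new)  [load 675/925]
  625 → stock rod 3 (new)  [load 625/925]
  400 → stock rod 4 (new)  [load 400/925]
  575 → stock rod 5 (new)  [load 575/925]
  650 → stock rod 6 (new)  [load 650/925]
  600 → stock rod 7 (new)  [load 600/925]
  500 → stock rod 4  [load 900/925]
  675 → stock rod 8 (new)  [load 675/925]
  600 → stock rod 9 (new)  [load 600/925]
  500 → stock rod 10 (new)  [load 500/925]
  625 → stock rod 11 (new)  [load 625/925]
11 stock rods opened.

11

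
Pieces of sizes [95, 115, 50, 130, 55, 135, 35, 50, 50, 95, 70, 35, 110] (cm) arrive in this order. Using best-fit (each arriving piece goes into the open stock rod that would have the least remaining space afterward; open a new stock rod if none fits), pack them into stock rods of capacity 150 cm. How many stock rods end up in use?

8

  95 → stock rod 1 (new)  [load 95/150]
  115 → stock rod 2 (new)  [load 115/150]
  50 → stock rod 1  [load 145/150]
  130 → stock rod 3 (new)  [load 130/150]
  55 → stock rod 4 (new)  [load 55/150]
  135 → stock rod 5 (new)  [load 135/150]
  35 → stock rod 2  [load 150/150]
  50 → stock rod 4  [load 105/150]
  50 → stock rod 6 (new)  [load 50/150]
  95 → stock rod 6  [load 145/150]
  70 → stock rod 7 (new)  [load 70/150]
  35 → stock rod 4  [load 140/150]
  110 → stock rod 8 (new)  [load 110/150]
8 stock rods opened.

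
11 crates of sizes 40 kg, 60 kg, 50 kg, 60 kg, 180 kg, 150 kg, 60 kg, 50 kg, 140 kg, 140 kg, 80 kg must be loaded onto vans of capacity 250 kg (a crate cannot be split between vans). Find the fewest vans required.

Total = 180 + 150 + 140 + 140 + 80 + 60 + 60 + 60 + 50 + 50 + 40 = 1010 kg.
Lower bound: ⌈1010/250⌉ = 5 vans.
A packing using 5 vans:
  van 1: 180 + 60 = 240
  van 2: 150 + 80 = 230
  van 3: 140 + 60 + 50 = 250
  van 4: 140 + 60 + 50 = 250
  van 5: 40 = 40
This matches the lower bound, so 5 is optimal.

5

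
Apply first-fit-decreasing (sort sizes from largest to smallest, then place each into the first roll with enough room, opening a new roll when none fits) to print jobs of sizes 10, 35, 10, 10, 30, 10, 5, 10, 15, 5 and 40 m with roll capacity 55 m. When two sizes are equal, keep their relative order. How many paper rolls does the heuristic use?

4

Sorted descending: 40, 35, 30, 15, 10, 10, 10, 10, 10, 5, 5.
  40 → roll 1 (new)  [load 40/55]
  35 → roll 2 (new)  [load 35/55]
  30 → roll 3 (new)  [load 30/55]
  15 → roll 1  [load 55/55]
  10 → roll 2  [load 45/55]
  10 → roll 2  [load 55/55]
  10 → roll 3  [load 40/55]
  10 → roll 3  [load 50/55]
  10 → roll 4 (new)  [load 10/55]
  5 → roll 3  [load 55/55]
  5 → roll 4  [load 15/55]
4 paper rolls opened.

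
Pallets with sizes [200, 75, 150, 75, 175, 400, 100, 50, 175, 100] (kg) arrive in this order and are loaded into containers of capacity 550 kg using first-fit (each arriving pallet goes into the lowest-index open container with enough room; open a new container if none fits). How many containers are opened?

3

  200 → container 1 (new)  [load 200/550]
  75 → container 1  [load 275/550]
  150 → container 1  [load 425/550]
  75 → container 1  [load 500/550]
  175 → container 2 (new)  [load 175/550]
  400 → container 3 (new)  [load 400/550]
  100 → container 2  [load 275/550]
  50 → container 1  [load 550/550]
  175 → container 2  [load 450/550]
  100 → container 2  [load 550/550]
3 containers opened.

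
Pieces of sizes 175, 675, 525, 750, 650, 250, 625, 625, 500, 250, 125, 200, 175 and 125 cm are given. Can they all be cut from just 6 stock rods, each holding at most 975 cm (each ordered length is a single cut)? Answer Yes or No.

Total = 5650 cm; ⌈5650/975⌉ = 6.
7 pieces each exceed half the capacity and cannot share a stock rod, forcing at least 7 stock rods.
At least 7 stock rods are required, but only 6 are allowed.

No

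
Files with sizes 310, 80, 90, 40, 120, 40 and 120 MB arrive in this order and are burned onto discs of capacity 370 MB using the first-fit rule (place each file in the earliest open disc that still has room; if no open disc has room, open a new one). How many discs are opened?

3

  310 → disc 1 (new)  [load 310/370]
  80 → disc 2 (new)  [load 80/370]
  90 → disc 2  [load 170/370]
  40 → disc 1  [load 350/370]
  120 → disc 2  [load 290/370]
  40 → disc 2  [load 330/370]
  120 → disc 3 (new)  [load 120/370]
3 discs opened.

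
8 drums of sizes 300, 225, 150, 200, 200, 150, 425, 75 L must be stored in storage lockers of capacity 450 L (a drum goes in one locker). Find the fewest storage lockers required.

4

Total = 425 + 300 + 225 + 200 + 200 + 150 + 150 + 75 = 1725 L.
Lower bound: ⌈1725/450⌉ = 4 storage lockers.
A packing using 4 storage lockers:
  locker 1: 425 = 425
  locker 2: 300 + 150 = 450
  locker 3: 225 + 200 = 425
  locker 4: 200 + 150 + 75 = 425
This matches the lower bound, so 4 is optimal.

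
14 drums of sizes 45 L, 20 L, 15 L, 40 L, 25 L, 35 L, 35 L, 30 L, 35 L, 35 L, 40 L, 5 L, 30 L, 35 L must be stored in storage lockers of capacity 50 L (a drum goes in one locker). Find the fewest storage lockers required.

11

Total = 45 + 40 + 40 + 35 + 35 + 35 + 35 + 35 + 30 + 30 + 25 + 20 + 15 + 5 = 425 L.
Lower bound: ⌈425/50⌉ = 9 storage lockers.
Also, 10 drums each exceed 25 L, and no two of those can share a locker, so at least 10 storage lockers are needed.
A packing using 11 storage lockers:
  locker 1: 45 + 5 = 50
  locker 2: 40 = 40
  locker 3: 40 = 40
  locker 4: 35 + 15 = 50
  locker 5: 35 = 35
  locker 6: 35 = 35
  locker 7: 35 = 35
  locker 8: 35 = 35
  locker 9: 30 + 20 = 50
  locker 10: 30 = 30
  locker 11: 25 = 25
No arrangement into 10 storage lockers stays within capacity, so 11 is optimal.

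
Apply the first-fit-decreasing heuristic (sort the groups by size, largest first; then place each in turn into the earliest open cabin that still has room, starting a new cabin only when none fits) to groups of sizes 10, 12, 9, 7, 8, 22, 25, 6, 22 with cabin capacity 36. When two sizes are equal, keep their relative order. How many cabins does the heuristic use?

Sorted descending: 25, 22, 22, 12, 10, 9, 8, 7, 6.
  25 → cabin 1 (new)  [load 25/36]
  22 → cabin 2 (new)  [load 22/36]
  22 → cabin 3 (new)  [load 22/36]
  12 → cabin 2  [load 34/36]
  10 → cabin 1  [load 35/36]
  9 → cabin 3  [load 31/36]
  8 → cabin 4 (new)  [load 8/36]
  7 → cabin 4  [load 15/36]
  6 → cabin 4  [load 21/36]
4 cabins opened.

4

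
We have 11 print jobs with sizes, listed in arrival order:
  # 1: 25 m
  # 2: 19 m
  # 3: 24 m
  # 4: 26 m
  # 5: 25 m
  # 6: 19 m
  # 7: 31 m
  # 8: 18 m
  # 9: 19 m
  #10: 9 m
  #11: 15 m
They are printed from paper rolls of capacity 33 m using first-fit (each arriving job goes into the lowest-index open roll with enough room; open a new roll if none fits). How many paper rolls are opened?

9

  25 → roll 1 (new)  [load 25/33]
  19 → roll 2 (new)  [load 19/33]
  24 → roll 3 (new)  [load 24/33]
  26 → roll 4 (new)  [load 26/33]
  25 → roll 5 (new)  [load 25/33]
  19 → roll 6 (new)  [load 19/33]
  31 → roll 7 (new)  [load 31/33]
  18 → roll 8 (new)  [load 18/33]
  19 → roll 9 (new)  [load 19/33]
  9 → roll 2  [load 28/33]
  15 → roll 8  [load 33/33]
9 paper rolls opened.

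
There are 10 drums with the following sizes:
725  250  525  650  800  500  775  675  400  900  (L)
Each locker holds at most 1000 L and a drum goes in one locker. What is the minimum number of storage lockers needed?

Total = 900 + 800 + 775 + 725 + 675 + 650 + 525 + 500 + 400 + 250 = 6200 L.
Lower bound: ⌈6200/1000⌉ = 7 storage lockers.
A packing using 8 storage lockers:
  locker 1: 900 = 900
  locker 2: 800 = 800
  locker 3: 775 = 775
  locker 4: 725 + 250 = 975
  locker 5: 675 = 675
  locker 6: 650 = 650
  locker 7: 525 + 400 = 925
  locker 8: 500 = 500
No arrangement into 7 storage lockers stays within capacity, so 8 is optimal.

8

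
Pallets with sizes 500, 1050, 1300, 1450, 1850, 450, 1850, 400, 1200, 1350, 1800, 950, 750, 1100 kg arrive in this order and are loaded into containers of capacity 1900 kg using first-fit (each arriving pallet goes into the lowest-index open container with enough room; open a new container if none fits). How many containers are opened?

  500 → container 1 (new)  [load 500/1900]
  1050 → container 1  [load 1550/1900]
  1300 → container 2 (new)  [load 1300/1900]
  1450 → container 3 (new)  [load 1450/1900]
  1850 → container 4 (new)  [load 1850/1900]
  450 → container 2  [load 1750/1900]
  1850 → container 5 (new)  [load 1850/1900]
  400 → container 3  [load 1850/1900]
  1200 → container 6 (new)  [load 1200/1900]
  1350 → container 7 (new)  [load 1350/1900]
  1800 → container 8 (new)  [load 1800/1900]
  950 → container 9 (new)  [load 950/1900]
  750 → container 9  [load 1700/1900]
  1100 → container 10 (new)  [load 1100/1900]
10 containers opened.

10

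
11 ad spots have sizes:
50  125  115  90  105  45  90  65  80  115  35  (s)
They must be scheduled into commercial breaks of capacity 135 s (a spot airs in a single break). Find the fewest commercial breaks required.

Total = 125 + 115 + 115 + 105 + 90 + 90 + 80 + 65 + 50 + 45 + 35 = 915 s.
Lower bound: ⌈915/135⌉ = 7 commercial breaks.
A packing using 8 commercial breaks:
  break 1: 125 = 125
  break 2: 115 = 115
  break 3: 115 = 115
  break 4: 105 = 105
  break 5: 90 + 45 = 135
  break 6: 90 + 35 = 125
  break 7: 80 + 50 = 130
  break 8: 65 = 65
No arrangement into 7 commercial breaks stays within capacity, so 8 is optimal.

8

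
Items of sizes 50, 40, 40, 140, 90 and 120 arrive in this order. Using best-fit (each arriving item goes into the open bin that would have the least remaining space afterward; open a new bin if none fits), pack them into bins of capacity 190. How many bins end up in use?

  50 → bin 1 (new)  [load 50/190]
  40 → bin 1  [load 90/190]
  40 → bin 1  [load 130/190]
  140 → bin 2 (new)  [load 140/190]
  90 → bin 3 (new)  [load 90/190]
  120 → bin 4 (new)  [load 120/190]
4 bins opened.

4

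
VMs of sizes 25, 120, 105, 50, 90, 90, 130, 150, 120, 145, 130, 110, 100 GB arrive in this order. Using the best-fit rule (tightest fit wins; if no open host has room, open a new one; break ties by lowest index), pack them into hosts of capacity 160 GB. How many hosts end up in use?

11

  25 → host 1 (new)  [load 25/160]
  120 → host 1  [load 145/160]
  105 → host 2 (new)  [load 105/160]
  50 → host 2  [load 155/160]
  90 → host 3 (new)  [load 90/160]
  90 → host 4 (new)  [load 90/160]
  130 → host 5 (new)  [load 130/160]
  150 → host 6 (new)  [load 150/160]
  120 → host 7 (new)  [load 120/160]
  145 → host 8 (new)  [load 145/160]
  130 → host 9 (new)  [load 130/160]
  110 → host 10 (new)  [load 110/160]
  100 → host 11 (new)  [load 100/160]
11 hosts opened.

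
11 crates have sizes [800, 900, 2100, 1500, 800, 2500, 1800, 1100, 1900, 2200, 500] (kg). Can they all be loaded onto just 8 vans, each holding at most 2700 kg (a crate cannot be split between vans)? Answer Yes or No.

A valid assignment using 7 vans:
  van 1: 2500 = 2500
  van 2: 2200 + 500 = 2700
  van 3: 2100 = 2100
  van 4: 1900 + 800 = 2700
  van 5: 1800 + 900 = 2700
  van 6: 1500 + 1100 = 2600
  van 7: 800 = 800
That uses only 7 ≤ 8, so 8 vans are enough.

Yes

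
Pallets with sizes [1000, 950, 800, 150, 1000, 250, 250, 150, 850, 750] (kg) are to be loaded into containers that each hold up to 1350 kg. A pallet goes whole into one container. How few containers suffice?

6

Total = 1000 + 1000 + 950 + 850 + 800 + 750 + 250 + 250 + 150 + 150 = 6150 kg.
Lower bound: ⌈6150/1350⌉ = 5 containers.
Also, 6 pallets each exceed 675 kg, and no two of those can share a container, so at least 6 containers are needed.
A packing using 6 containers:
  container 1: 1000 + 250 = 1250
  container 2: 1000 + 250 = 1250
  container 3: 950 + 150 + 150 = 1250
  container 4: 850 = 850
  container 5: 800 = 800
  container 6: 750 = 750
This matches the lower bound, so 6 is optimal.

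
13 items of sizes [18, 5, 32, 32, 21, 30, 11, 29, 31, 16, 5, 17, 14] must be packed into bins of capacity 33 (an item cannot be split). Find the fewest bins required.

Total = 32 + 32 + 31 + 30 + 29 + 21 + 18 + 17 + 16 + 14 + 11 + 5 + 5 = 261.
Lower bound: ⌈261/33⌉ = 8 bins.
A packing using 9 bins:
  bin 1: 32 = 32
  bin 2: 32 = 32
  bin 3: 31 = 31
  bin 4: 30 = 30
  bin 5: 29 = 29
  bin 6: 21 + 11 = 32
  bin 7: 18 + 14 = 32
  bin 8: 17 + 16 = 33
  bin 9: 5 + 5 = 10
No arrangement into 8 bins stays within capacity, so 9 is optimal.

9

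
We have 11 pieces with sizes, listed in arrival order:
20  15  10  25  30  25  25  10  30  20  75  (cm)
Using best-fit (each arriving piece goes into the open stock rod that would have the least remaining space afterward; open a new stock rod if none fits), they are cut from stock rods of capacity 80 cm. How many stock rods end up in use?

  20 → stock rod 1 (new)  [load 20/80]
  15 → stock rod 1  [load 35/80]
  10 → stock rod 1  [load 45/80]
  25 → stock rod 1  [load 70/80]
  30 → stock rod 2 (new)  [load 30/80]
  25 → stock rod 2  [load 55/80]
  25 → stock rod 2  [load 80/80]
  10 → stock rod 1  [load 80/80]
  30 → stock rod 3 (new)  [load 30/80]
  20 → stock rod 3  [load 50/80]
  75 → stock rod 4 (new)  [load 75/80]
4 stock rods opened.

4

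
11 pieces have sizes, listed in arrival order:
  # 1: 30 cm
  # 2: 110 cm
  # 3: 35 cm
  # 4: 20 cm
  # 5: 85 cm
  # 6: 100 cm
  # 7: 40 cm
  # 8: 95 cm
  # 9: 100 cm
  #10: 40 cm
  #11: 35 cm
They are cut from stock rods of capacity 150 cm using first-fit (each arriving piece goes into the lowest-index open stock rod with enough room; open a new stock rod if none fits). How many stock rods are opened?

5

  30 → stock rod 1 (new)  [load 30/150]
  110 → stock rod 1  [load 140/150]
  35 → stock rod 2 (new)  [load 35/150]
  20 → stock rod 2  [load 55/150]
  85 → stock rod 2  [load 140/150]
  100 → stock rod 3 (new)  [load 100/150]
  40 → stock rod 3  [load 140/150]
  95 → stock rod 4 (new)  [load 95/150]
  100 → stock rod 5 (new)  [load 100/150]
  40 → stock rod 4  [load 135/150]
  35 → stock rod 5  [load 135/150]
5 stock rods opened.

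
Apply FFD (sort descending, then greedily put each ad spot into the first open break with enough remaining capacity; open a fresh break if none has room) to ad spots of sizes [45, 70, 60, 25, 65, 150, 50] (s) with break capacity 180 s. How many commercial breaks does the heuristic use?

3

Sorted descending: 150, 70, 65, 60, 50, 45, 25.
  150 → break 1 (new)  [load 150/180]
  70 → break 2 (new)  [load 70/180]
  65 → break 2  [load 135/180]
  60 → break 3 (new)  [load 60/180]
  50 → break 3  [load 110/180]
  45 → break 2  [load 180/180]
  25 → break 1  [load 175/180]
3 commercial breaks opened.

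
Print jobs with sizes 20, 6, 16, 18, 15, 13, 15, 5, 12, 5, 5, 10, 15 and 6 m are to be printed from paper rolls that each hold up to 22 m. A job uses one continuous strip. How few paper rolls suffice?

Total = 20 + 18 + 16 + 15 + 15 + 15 + 13 + 12 + 10 + 6 + 6 + 5 + 5 + 5 = 161 m.
Lower bound: ⌈161/22⌉ = 8 paper rolls.
A packing using 8 paper rolls:
  roll 1: 20 = 20
  roll 2: 18 = 18
  roll 3: 16 + 6 = 22
  roll 4: 15 + 6 = 21
  roll 5: 15 + 5 = 20
  roll 6: 15 + 5 = 20
  roll 7: 13 + 5 = 18
  roll 8: 12 + 10 = 22
This matches the lower bound, so 8 is optimal.

8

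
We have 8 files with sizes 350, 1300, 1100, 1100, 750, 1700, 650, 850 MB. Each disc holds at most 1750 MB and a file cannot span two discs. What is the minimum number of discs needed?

Total = 1700 + 1300 + 1100 + 1100 + 850 + 750 + 650 + 350 = 7800 MB.
Lower bound: ⌈7800/1750⌉ = 5 discs.
A packing using 5 discs:
  disc 1: 1700 = 1700
  disc 2: 1300 + 350 = 1650
  disc 3: 1100 + 650 = 1750
  disc 4: 1100 = 1100
  disc 5: 850 + 750 = 1600
This matches the lower bound, so 5 is optimal.

5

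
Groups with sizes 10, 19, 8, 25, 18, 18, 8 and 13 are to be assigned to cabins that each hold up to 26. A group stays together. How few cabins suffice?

5

Total = 25 + 19 + 18 + 18 + 13 + 10 + 8 + 8 = 119.
Lower bound: ⌈119/26⌉ = 5 cabins.
A packing using 5 cabins:
  cabin 1: 25 = 25
  cabin 2: 19 = 19
  cabin 3: 18 + 8 = 26
  cabin 4: 18 + 8 = 26
  cabin 5: 13 + 10 = 23
This matches the lower bound, so 5 is optimal.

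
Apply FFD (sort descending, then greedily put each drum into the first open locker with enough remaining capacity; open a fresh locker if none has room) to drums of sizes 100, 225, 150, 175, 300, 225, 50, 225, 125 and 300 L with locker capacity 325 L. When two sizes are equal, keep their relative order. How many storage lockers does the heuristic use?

7

Sorted descending: 300, 300, 225, 225, 225, 175, 150, 125, 100, 50.
  300 → locker 1 (new)  [load 300/325]
  300 → locker 2 (new)  [load 300/325]
  225 → locker 3 (new)  [load 225/325]
  225 → locker 4 (new)  [load 225/325]
  225 → locker 5 (new)  [load 225/325]
  175 → locker 6 (new)  [load 175/325]
  150 → locker 6  [load 325/325]
  125 → locker 7 (new)  [load 125/325]
  100 → locker 3  [load 325/325]
  50 → locker 4  [load 275/325]
7 storage lockers opened.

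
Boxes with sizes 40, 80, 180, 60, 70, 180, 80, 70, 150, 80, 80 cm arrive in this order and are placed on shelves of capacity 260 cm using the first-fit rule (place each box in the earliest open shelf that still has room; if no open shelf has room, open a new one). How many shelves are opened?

5

  40 → shelf 1 (new)  [load 40/260]
  80 → shelf 1  [load 120/260]
  180 → shelf 2 (new)  [load 180/260]
  60 → shelf 1  [load 180/260]
  70 → shelf 1  [load 250/260]
  180 → shelf 3 (new)  [load 180/260]
  80 → shelf 2  [load 260/260]
  70 → shelf 3  [load 250/260]
  150 → shelf 4 (new)  [load 150/260]
  80 → shelf 4  [load 230/260]
  80 → shelf 5 (new)  [load 80/260]
5 shelves opened.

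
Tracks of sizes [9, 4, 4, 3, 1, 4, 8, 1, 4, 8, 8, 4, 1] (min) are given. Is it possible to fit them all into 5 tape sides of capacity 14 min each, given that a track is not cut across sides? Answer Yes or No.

A valid assignment using 5 tape sides:
  side 1: 9 + 4 + 1 = 14
  side 2: 8 + 4 + 1 + 1 = 14
  side 3: 8 + 4 = 12
  side 4: 8 + 4 = 12
  side 5: 4 + 3 = 7
Every load is within 14 min, so 5 tape sides suffice.

Yes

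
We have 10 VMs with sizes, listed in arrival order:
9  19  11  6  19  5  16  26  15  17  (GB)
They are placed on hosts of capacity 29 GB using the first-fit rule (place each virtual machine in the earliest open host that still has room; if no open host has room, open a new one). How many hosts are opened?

  9 → host 1 (new)  [load 9/29]
  19 → host 1  [load 28/29]
  11 → host 2 (new)  [load 11/29]
  6 → host 2  [load 17/29]
  19 → host 3 (new)  [load 19/29]
  5 → host 2  [load 22/29]
  16 → host 4 (new)  [load 16/29]
  26 → host 5 (new)  [load 26/29]
  15 → host 6 (new)  [load 15/29]
  17 → host 7 (new)  [load 17/29]
7 hosts opened.

7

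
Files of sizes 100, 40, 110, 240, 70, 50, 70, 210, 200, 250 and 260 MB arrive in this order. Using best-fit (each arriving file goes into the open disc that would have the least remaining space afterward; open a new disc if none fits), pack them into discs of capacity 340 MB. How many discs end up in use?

6

  100 → disc 1 (new)  [load 100/340]
  40 → disc 1  [load 140/340]
  110 → disc 1  [load 250/340]
  240 → disc 2 (new)  [load 240/340]
  70 → disc 1  [load 320/340]
  50 → disc 2  [load 290/340]
  70 → disc 3 (new)  [load 70/340]
  210 → disc 3  [load 280/340]
  200 → disc 4 (new)  [load 200/340]
  250 → disc 5 (new)  [load 250/340]
  260 → disc 6 (new)  [load 260/340]
6 discs opened.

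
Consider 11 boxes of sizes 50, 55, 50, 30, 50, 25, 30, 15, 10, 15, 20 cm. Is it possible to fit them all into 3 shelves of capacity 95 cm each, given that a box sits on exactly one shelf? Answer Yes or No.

No

Total = 350 cm; ⌈350/95⌉ = 4.
At least 4 shelves are required, but only 3 are allowed.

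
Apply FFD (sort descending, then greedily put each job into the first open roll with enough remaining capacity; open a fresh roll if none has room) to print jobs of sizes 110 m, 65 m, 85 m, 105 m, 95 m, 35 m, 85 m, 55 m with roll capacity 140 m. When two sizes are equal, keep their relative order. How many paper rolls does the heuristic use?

Sorted descending: 110, 105, 95, 85, 85, 65, 55, 35.
  110 → roll 1 (new)  [load 110/140]
  105 → roll 2 (new)  [load 105/140]
  95 → roll 3 (new)  [load 95/140]
  85 → roll 4 (new)  [load 85/140]
  85 → roll 5 (new)  [load 85/140]
  65 → roll 6 (new)  [load 65/140]
  55 → roll 4  [load 140/140]
  35 → roll 2  [load 140/140]
6 paper rolls opened.

6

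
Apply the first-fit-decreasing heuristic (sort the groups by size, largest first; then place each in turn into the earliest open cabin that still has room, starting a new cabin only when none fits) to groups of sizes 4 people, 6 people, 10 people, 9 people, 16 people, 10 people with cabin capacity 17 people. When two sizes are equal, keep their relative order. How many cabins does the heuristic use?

Sorted descending: 16, 10, 10, 9, 6, 4.
  16 → cabin 1 (new)  [load 16/17]
  10 → cabin 2 (new)  [load 10/17]
  10 → cabin 3 (new)  [load 10/17]
  9 → cabin 4 (new)  [load 9/17]
  6 → cabin 2  [load 16/17]
  4 → cabin 3  [load 14/17]
4 cabins opened.

4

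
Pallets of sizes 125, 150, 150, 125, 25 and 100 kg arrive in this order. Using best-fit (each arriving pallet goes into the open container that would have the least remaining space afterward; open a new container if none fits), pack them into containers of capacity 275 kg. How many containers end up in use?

  125 → container 1 (new)  [load 125/275]
  150 → container 1  [load 275/275]
  150 → container 2 (new)  [load 150/275]
  125 → container 2  [load 275/275]
  25 → container 3 (new)  [load 25/275]
  100 → container 3  [load 125/275]
3 containers opened.

3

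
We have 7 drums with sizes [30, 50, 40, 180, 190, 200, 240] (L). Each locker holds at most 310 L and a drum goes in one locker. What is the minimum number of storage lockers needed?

Total = 240 + 200 + 190 + 180 + 50 + 40 + 30 = 930 L.
Lower bound: ⌈930/310⌉ = 3 storage lockers.
Also, 4 drums each exceed 155 L, and no two of those can share a locker, so at least 4 storage lockers are needed.
A packing using 4 storage lockers:
  locker 1: 240 + 50 = 290
  locker 2: 200 + 40 + 30 = 270
  locker 3: 190 = 190
  locker 4: 180 = 180
This matches the lower bound, so 4 is optimal.

4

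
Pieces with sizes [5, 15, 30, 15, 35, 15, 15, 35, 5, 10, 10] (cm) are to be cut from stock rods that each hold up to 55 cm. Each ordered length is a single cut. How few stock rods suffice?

4

Total = 35 + 35 + 30 + 15 + 15 + 15 + 15 + 10 + 10 + 5 + 5 = 190 cm.
Lower bound: ⌈190/55⌉ = 4 stock rods.
A packing using 4 stock rods:
  stock rod 1: 35 + 15 + 5 = 55
  stock rod 2: 35 + 15 + 5 = 55
  stock rod 3: 30 + 15 + 10 = 55
  stock rod 4: 15 + 10 = 25
This matches the lower bound, so 4 is optimal.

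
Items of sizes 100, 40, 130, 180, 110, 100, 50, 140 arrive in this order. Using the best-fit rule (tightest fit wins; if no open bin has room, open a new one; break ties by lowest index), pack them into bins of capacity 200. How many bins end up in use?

6

  100 → bin 1 (new)  [load 100/200]
  40 → bin 1  [load 140/200]
  130 → bin 2 (new)  [load 130/200]
  180 → bin 3 (new)  [load 180/200]
  110 → bin 4 (new)  [load 110/200]
  100 → bin 5 (new)  [load 100/200]
  50 → bin 1  [load 190/200]
  140 → bin 6 (new)  [load 140/200]
6 bins opened.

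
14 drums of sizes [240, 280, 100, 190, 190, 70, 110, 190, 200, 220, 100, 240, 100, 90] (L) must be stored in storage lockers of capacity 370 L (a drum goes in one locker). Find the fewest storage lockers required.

Total = 280 + 240 + 240 + 220 + 200 + 190 + 190 + 190 + 110 + 100 + 100 + 100 + 90 + 70 = 2320 L.
Lower bound: ⌈2320/370⌉ = 7 storage lockers.
Also, 8 drums each exceed 185 L, and no two of those can share a locker, so at least 8 storage lockers are needed.
A packing using 8 storage lockers:
  locker 1: 280 + 90 = 370
  locker 2: 240 + 110 = 350
  locker 3: 240 + 100 = 340
  locker 4: 220 + 100 = 320
  locker 5: 200 + 100 + 70 = 370
  locker 6: 190 = 190
  locker 7: 190 = 190
  locker 8: 190 = 190
This matches the lower bound, so 8 is optimal.

8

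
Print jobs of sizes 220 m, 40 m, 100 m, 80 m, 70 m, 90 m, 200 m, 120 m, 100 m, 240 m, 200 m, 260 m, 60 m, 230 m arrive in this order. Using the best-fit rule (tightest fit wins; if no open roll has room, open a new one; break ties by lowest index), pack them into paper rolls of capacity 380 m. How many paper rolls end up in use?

  220 → roll 1 (new)  [load 220/380]
  40 → roll 1  [load 260/380]
  100 → roll 1  [load 360/380]
  80 → roll 2 (new)  [load 80/380]
  70 → roll 2  [load 150/380]
  90 → roll 2  [load 240/380]
  200 → roll 3 (new)  [load 200/380]
  120 → roll 2  [load 360/380]
  100 → roll 3  [load 300/380]
  240 → roll 4 (new)  [load 240/380]
  200 → roll 5 (new)  [load 200/380]
  260 → roll 6 (new)  [load 260/380]
  60 → roll 3  [load 360/380]
  230 → roll 7 (new)  [load 230/380]
7 paper rolls opened.

7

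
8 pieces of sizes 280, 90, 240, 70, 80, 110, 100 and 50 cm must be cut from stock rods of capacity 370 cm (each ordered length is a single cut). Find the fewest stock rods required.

Total = 280 + 240 + 110 + 100 + 90 + 80 + 70 + 50 = 1020 cm.
Lower bound: ⌈1020/370⌉ = 3 stock rods.
A packing using 3 stock rods:
  stock rod 1: 280 + 90 = 370
  stock rod 2: 240 + 110 = 350
  stock rod 3: 100 + 80 + 70 + 50 = 300
This matches the lower bound, so 3 is optimal.

3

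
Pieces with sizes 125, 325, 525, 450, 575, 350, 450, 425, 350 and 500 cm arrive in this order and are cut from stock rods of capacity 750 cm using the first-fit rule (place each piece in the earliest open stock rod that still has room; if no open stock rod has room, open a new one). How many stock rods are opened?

  125 → stock rod 1 (new)  [load 125/750]
  325 → stock rod 1  [load 450/750]
  525 → stock rod 2 (new)  [load 525/750]
  450 → stock rod 3 (new)  [load 450/750]
  575 → stock rod 4 (new)  [load 575/750]
  350 → stock rod 5 (new)  [load 350/750]
  450 → stock rod 6 (new)  [load 450/750]
  425 → stock rod 7 (new)  [load 425/750]
  350 → stock rod 5  [load 700/750]
  500 → stock rod 8 (new)  [load 500/750]
8 stock rods opened.

8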